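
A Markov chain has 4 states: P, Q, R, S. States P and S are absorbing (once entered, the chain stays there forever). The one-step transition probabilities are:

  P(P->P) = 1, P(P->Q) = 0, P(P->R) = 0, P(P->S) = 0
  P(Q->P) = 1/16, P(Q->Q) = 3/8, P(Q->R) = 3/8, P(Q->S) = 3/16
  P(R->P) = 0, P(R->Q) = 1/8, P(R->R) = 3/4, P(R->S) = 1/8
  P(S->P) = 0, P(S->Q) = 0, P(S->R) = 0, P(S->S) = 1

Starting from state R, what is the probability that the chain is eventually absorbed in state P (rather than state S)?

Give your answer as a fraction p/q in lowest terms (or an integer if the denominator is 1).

Let a_i = P(absorbed in P | start in state i).
Boundary conditions: a_P = 1, a_S = 0.
For each transient state i, a_i = sum_j P(i->j) * a_j:
  a_Q = 1/16*a_P + 3/8*a_Q + 3/8*a_R + 3/16*a_S
  a_R = 0*a_P + 1/8*a_Q + 3/4*a_R + 1/8*a_S

Substituting a_P = 1 and a_S = 0, rearrange to (I - Q) a = r where r[i] = P(i -> P):
  [5/8, -3/8] . (a_Q, a_R) = 1/16
  [-1/8, 1/4] . (a_Q, a_R) = 0

Solving yields:
  a_Q = 1/7
  a_R = 1/14

Starting state is R, so the absorption probability is a_R = 1/14.

Answer: 1/14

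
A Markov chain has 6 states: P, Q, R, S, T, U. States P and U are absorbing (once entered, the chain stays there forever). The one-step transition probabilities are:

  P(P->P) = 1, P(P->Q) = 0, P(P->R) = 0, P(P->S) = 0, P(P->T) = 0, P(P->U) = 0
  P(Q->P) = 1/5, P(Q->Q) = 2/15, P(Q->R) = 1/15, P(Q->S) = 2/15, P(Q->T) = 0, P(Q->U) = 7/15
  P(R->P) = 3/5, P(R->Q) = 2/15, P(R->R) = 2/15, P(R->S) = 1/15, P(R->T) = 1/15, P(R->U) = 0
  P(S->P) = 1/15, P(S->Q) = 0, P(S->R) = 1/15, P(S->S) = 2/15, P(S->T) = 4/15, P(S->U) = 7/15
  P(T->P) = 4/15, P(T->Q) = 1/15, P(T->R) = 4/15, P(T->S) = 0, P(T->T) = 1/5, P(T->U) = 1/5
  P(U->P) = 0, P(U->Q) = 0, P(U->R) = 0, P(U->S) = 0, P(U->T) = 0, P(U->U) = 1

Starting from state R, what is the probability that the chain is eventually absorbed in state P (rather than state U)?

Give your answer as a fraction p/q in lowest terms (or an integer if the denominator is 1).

Let a_i = P(absorbed in P | start in state i).
Boundary conditions: a_P = 1, a_U = 0.
For each transient state i, a_i = sum_j P(i->j) * a_j:
  a_Q = 1/5*a_P + 2/15*a_Q + 1/15*a_R + 2/15*a_S + 0*a_T + 7/15*a_U
  a_R = 3/5*a_P + 2/15*a_Q + 2/15*a_R + 1/15*a_S + 1/15*a_T + 0*a_U
  a_S = 1/15*a_P + 0*a_Q + 1/15*a_R + 2/15*a_S + 4/15*a_T + 7/15*a_U
  a_T = 4/15*a_P + 1/15*a_Q + 4/15*a_R + 0*a_S + 1/5*a_T + 1/5*a_U

Substituting a_P = 1 and a_U = 0, rearrange to (I - Q) a = r where r[i] = P(i -> P):
  [13/15, -1/15, -2/15, 0] . (a_Q, a_R, a_S, a_T) = 1/5
  [-2/15, 13/15, -1/15, -1/15] . (a_Q, a_R, a_S, a_T) = 3/5
  [0, -1/15, 13/15, -4/15] . (a_Q, a_R, a_S, a_T) = 1/15
  [-1/15, -4/15, 0, 4/5] . (a_Q, a_R, a_S, a_T) = 4/15

Solving yields:
  a_Q = 8560/24777
  a_R = 20321/24777
  a_S = 8314/24777
  a_T = 15746/24777

Starting state is R, so the absorption probability is a_R = 20321/24777.

Answer: 20321/24777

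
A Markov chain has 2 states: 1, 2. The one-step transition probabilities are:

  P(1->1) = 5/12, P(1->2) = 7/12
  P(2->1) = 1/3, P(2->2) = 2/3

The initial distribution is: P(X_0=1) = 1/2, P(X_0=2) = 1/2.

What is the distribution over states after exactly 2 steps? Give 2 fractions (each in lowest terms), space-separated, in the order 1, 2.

Propagating the distribution step by step (d_{t+1} = d_t * P):
d_0 = (1=1/2, 2=1/2)
  d_1[1] = 1/2*5/12 + 1/2*1/3 = 3/8
  d_1[2] = 1/2*7/12 + 1/2*2/3 = 5/8
d_1 = (1=3/8, 2=5/8)
  d_2[1] = 3/8*5/12 + 5/8*1/3 = 35/96
  d_2[2] = 3/8*7/12 + 5/8*2/3 = 61/96
d_2 = (1=35/96, 2=61/96)

Answer: 35/96 61/96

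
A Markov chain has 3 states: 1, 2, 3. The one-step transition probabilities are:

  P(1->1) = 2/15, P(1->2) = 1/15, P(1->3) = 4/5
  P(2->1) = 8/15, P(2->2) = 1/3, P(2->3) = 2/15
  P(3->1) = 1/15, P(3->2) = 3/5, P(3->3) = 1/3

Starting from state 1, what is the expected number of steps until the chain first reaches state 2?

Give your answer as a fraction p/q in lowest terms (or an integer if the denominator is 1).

Let h_i = expected steps to first reach 2 from state i.
Boundary: h_2 = 0.
First-step equations for the other states:
  h_1 = 1 + 2/15*h_1 + 1/15*h_2 + 4/5*h_3
  h_3 = 1 + 1/15*h_1 + 3/5*h_2 + 1/3*h_3

Substituting h_2 = 0 and rearranging gives the linear system (I - Q) h = 1:
  [13/15, -4/5] . (h_1, h_3) = 1
  [-1/15, 2/3] . (h_1, h_3) = 1

Solving yields:
  h_1 = 165/59
  h_3 = 105/59

Starting state is 1, so the expected hitting time is h_1 = 165/59.

Answer: 165/59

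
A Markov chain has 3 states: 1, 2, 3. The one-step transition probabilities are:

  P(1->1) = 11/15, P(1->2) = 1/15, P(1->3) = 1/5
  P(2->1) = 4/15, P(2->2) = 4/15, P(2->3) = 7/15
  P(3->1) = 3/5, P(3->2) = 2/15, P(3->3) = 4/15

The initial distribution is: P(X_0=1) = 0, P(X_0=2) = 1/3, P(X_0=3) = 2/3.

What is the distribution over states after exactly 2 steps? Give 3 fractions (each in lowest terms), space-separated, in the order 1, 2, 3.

Answer: 409/675 28/225 182/675

Derivation:
Propagating the distribution step by step (d_{t+1} = d_t * P):
d_0 = (1=0, 2=1/3, 3=2/3)
  d_1[1] = 0*11/15 + 1/3*4/15 + 2/3*3/5 = 22/45
  d_1[2] = 0*1/15 + 1/3*4/15 + 2/3*2/15 = 8/45
  d_1[3] = 0*1/5 + 1/3*7/15 + 2/3*4/15 = 1/3
d_1 = (1=22/45, 2=8/45, 3=1/3)
  d_2[1] = 22/45*11/15 + 8/45*4/15 + 1/3*3/5 = 409/675
  d_2[2] = 22/45*1/15 + 8/45*4/15 + 1/3*2/15 = 28/225
  d_2[3] = 22/45*1/5 + 8/45*7/15 + 1/3*4/15 = 182/675
d_2 = (1=409/675, 2=28/225, 3=182/675)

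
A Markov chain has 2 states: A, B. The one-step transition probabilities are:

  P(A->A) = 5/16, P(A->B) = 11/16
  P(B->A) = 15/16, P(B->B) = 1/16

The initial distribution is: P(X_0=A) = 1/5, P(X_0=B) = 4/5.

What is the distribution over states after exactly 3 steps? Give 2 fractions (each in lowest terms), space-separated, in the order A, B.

Answer: 685/1024 339/1024

Derivation:
Propagating the distribution step by step (d_{t+1} = d_t * P):
d_0 = (A=1/5, B=4/5)
  d_1[A] = 1/5*5/16 + 4/5*15/16 = 13/16
  d_1[B] = 1/5*11/16 + 4/5*1/16 = 3/16
d_1 = (A=13/16, B=3/16)
  d_2[A] = 13/16*5/16 + 3/16*15/16 = 55/128
  d_2[B] = 13/16*11/16 + 3/16*1/16 = 73/128
d_2 = (A=55/128, B=73/128)
  d_3[A] = 55/128*5/16 + 73/128*15/16 = 685/1024
  d_3[B] = 55/128*11/16 + 73/128*1/16 = 339/1024
d_3 = (A=685/1024, B=339/1024)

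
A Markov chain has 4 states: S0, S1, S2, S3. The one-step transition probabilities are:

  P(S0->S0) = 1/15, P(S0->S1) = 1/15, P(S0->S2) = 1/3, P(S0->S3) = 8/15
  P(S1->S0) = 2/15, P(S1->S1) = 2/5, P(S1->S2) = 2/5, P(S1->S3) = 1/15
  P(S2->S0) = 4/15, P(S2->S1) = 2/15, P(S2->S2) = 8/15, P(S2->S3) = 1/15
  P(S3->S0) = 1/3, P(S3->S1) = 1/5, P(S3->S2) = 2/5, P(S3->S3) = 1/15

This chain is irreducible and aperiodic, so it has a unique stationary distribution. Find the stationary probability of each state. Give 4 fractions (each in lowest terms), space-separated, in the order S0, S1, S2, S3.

The stationary distribution satisfies pi = pi * P, i.e.:
  pi_S0 = 1/15*pi_S0 + 2/15*pi_S1 + 4/15*pi_S2 + 1/3*pi_S3
  pi_S1 = 1/15*pi_S0 + 2/5*pi_S1 + 2/15*pi_S2 + 1/5*pi_S3
  pi_S2 = 1/3*pi_S0 + 2/5*pi_S1 + 8/15*pi_S2 + 2/5*pi_S3
  pi_S3 = 8/15*pi_S0 + 1/15*pi_S1 + 1/15*pi_S2 + 1/15*pi_S3
with normalization: pi_S0 + pi_S1 + pi_S2 + pi_S3 = 1.

Using the first 3 balance equations plus normalization, the linear system A*pi = b is:
  [-14/15, 2/15, 4/15, 1/3] . pi = 0
  [1/15, -3/5, 2/15, 1/5] . pi = 0
  [1/3, 2/5, -7/15, 2/5] . pi = 0
  [1, 1, 1, 1] . pi = 1

Solving yields:
  pi_S0 = 29/137
  pi_S1 = 73/411
  pi_S2 = 61/137
  pi_S3 = 68/411

Verification (pi * P):
  29/137*1/15 + 73/411*2/15 + 61/137*4/15 + 68/411*1/3 = 29/137 = pi_S0  (ok)
  29/137*1/15 + 73/411*2/5 + 61/137*2/15 + 68/411*1/5 = 73/411 = pi_S1  (ok)
  29/137*1/3 + 73/411*2/5 + 61/137*8/15 + 68/411*2/5 = 61/137 = pi_S2  (ok)
  29/137*8/15 + 73/411*1/15 + 61/137*1/15 + 68/411*1/15 = 68/411 = pi_S3  (ok)

Answer: 29/137 73/411 61/137 68/411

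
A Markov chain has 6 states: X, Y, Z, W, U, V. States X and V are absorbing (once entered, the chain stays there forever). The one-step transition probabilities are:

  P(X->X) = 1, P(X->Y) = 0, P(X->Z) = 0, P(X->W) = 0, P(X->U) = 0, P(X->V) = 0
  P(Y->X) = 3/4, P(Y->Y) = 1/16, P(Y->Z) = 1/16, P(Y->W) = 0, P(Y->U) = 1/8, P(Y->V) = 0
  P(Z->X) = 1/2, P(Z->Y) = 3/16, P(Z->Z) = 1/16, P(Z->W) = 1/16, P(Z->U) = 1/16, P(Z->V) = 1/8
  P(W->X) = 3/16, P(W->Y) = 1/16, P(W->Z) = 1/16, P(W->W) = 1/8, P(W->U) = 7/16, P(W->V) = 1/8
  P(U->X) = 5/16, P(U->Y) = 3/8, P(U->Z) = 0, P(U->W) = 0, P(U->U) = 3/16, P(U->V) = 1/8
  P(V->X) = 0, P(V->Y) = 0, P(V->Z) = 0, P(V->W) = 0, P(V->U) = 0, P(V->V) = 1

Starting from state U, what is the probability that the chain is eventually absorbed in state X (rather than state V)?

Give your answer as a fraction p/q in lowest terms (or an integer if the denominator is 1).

Answer: 15599/18781

Derivation:
Let a_i = P(absorbed in X | start in state i).
Boundary conditions: a_X = 1, a_V = 0.
For each transient state i, a_i = sum_j P(i->j) * a_j:
  a_Y = 3/4*a_X + 1/16*a_Y + 1/16*a_Z + 0*a_W + 1/8*a_U + 0*a_V
  a_Z = 1/2*a_X + 3/16*a_Y + 1/16*a_Z + 1/16*a_W + 1/16*a_U + 1/8*a_V
  a_W = 3/16*a_X + 1/16*a_Y + 1/16*a_Z + 1/8*a_W + 7/16*a_U + 1/8*a_V
  a_U = 5/16*a_X + 3/8*a_Y + 0*a_Z + 0*a_W + 3/16*a_U + 1/8*a_V

Substituting a_X = 1 and a_V = 0, rearrange to (I - Q) a = r where r[i] = P(i -> X):
  [15/16, -1/16, 0, -1/8] . (a_Y, a_Z, a_W, a_U) = 3/4
  [-3/16, 15/16, -1/16, -1/16] . (a_Y, a_Z, a_W, a_U) = 1/2
  [-1/16, -1/16, 7/8, -7/16] . (a_Y, a_Z, a_W, a_U) = 3/16
  [-3/8, 0, 0, 13/16] . (a_Y, a_Z, a_W, a_U) = 5/16

Solving yields:
  a_Y = 18147/18781
  a_Z = 15635/18781
  a_W = 14237/18781
  a_U = 15599/18781

Starting state is U, so the absorption probability is a_U = 15599/18781.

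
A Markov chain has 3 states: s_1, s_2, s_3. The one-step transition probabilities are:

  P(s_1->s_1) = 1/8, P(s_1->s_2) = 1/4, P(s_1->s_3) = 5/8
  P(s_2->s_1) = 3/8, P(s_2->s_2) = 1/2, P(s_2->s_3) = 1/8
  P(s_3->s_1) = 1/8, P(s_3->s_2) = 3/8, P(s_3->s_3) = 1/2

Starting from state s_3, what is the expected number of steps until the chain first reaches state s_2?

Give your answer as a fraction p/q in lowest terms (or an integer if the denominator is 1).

Let h_i = expected steps to first reach s_2 from state i.
Boundary: h_s_2 = 0.
First-step equations for the other states:
  h_s_1 = 1 + 1/8*h_s_1 + 1/4*h_s_2 + 5/8*h_s_3
  h_s_3 = 1 + 1/8*h_s_1 + 3/8*h_s_2 + 1/2*h_s_3

Substituting h_s_2 = 0 and rearranging gives the linear system (I - Q) h = 1:
  [7/8, -5/8] . (h_s_1, h_s_3) = 1
  [-1/8, 1/2] . (h_s_1, h_s_3) = 1

Solving yields:
  h_s_1 = 72/23
  h_s_3 = 64/23

Starting state is s_3, so the expected hitting time is h_s_3 = 64/23.

Answer: 64/23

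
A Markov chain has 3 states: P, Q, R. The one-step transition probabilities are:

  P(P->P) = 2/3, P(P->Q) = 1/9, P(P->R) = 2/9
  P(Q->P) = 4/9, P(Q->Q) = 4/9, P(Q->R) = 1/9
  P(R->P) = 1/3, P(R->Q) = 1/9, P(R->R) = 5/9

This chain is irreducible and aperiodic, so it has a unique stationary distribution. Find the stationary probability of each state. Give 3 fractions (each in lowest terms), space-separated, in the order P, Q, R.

Answer: 19/36 1/6 11/36

Derivation:
The stationary distribution satisfies pi = pi * P, i.e.:
  pi_P = 2/3*pi_P + 4/9*pi_Q + 1/3*pi_R
  pi_Q = 1/9*pi_P + 4/9*pi_Q + 1/9*pi_R
  pi_R = 2/9*pi_P + 1/9*pi_Q + 5/9*pi_R
with normalization: pi_P + pi_Q + pi_R = 1.

Using the first 2 balance equations plus normalization, the linear system A*pi = b is:
  [-1/3, 4/9, 1/3] . pi = 0
  [1/9, -5/9, 1/9] . pi = 0
  [1, 1, 1] . pi = 1

Solving yields:
  pi_P = 19/36
  pi_Q = 1/6
  pi_R = 11/36

Verification (pi * P):
  19/36*2/3 + 1/6*4/9 + 11/36*1/3 = 19/36 = pi_P  (ok)
  19/36*1/9 + 1/6*4/9 + 11/36*1/9 = 1/6 = pi_Q  (ok)
  19/36*2/9 + 1/6*1/9 + 11/36*5/9 = 11/36 = pi_R  (ok)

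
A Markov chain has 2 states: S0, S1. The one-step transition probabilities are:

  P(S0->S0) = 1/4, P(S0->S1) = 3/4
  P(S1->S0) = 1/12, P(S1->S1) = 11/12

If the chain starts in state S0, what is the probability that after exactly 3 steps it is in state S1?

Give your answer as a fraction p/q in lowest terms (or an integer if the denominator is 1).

Answer: 43/48

Derivation:
Computing P^3 by repeated multiplication:
P^1 =
  S0: [1/4, 3/4]
  S1: [1/12, 11/12]
P^2 =
  S0: [1/8, 7/8]
  S1: [7/72, 65/72]
P^3 =
  S0: [5/48, 43/48]
  S1: [43/432, 389/432]

(P^3)[S0 -> S1] = 43/48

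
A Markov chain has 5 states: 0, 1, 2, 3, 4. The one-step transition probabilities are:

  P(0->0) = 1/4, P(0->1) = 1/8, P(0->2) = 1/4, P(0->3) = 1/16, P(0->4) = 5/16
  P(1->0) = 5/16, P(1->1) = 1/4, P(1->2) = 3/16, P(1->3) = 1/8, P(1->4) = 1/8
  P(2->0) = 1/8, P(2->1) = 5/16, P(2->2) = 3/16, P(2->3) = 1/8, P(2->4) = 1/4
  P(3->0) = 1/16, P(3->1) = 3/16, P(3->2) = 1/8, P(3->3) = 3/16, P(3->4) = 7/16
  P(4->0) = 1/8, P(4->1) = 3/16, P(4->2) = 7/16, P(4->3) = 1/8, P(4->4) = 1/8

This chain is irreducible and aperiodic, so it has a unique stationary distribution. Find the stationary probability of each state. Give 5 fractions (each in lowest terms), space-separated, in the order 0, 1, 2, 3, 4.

The stationary distribution satisfies pi = pi * P, i.e.:
  pi_0 = 1/4*pi_0 + 5/16*pi_1 + 1/8*pi_2 + 1/16*pi_3 + 1/8*pi_4
  pi_1 = 1/8*pi_0 + 1/4*pi_1 + 5/16*pi_2 + 3/16*pi_3 + 3/16*pi_4
  pi_2 = 1/4*pi_0 + 3/16*pi_1 + 3/16*pi_2 + 1/8*pi_3 + 7/16*pi_4
  pi_3 = 1/16*pi_0 + 1/8*pi_1 + 1/8*pi_2 + 3/16*pi_3 + 1/8*pi_4
  pi_4 = 5/16*pi_0 + 1/8*pi_1 + 1/4*pi_2 + 7/16*pi_3 + 1/8*pi_4
with normalization: pi_0 + pi_1 + pi_2 + pi_3 + pi_4 = 1.

Using the first 4 balance equations plus normalization, the linear system A*pi = b is:
  [-3/4, 5/16, 1/8, 1/16, 1/8] . pi = 0
  [1/8, -3/4, 5/16, 3/16, 3/16] . pi = 0
  [1/4, 3/16, -13/16, 1/8, 7/16] . pi = 0
  [1/16, 1/8, 1/8, -13/16, 1/8] . pi = 0
  [1, 1, 1, 1, 1] . pi = 1

Solving yields:
  pi_0 = 313/1724
  pi_1 = 381/1724
  pi_2 = 107/431
  pi_3 = 209/1724
  pi_4 = 393/1724

Verification (pi * P):
  313/1724*1/4 + 381/1724*5/16 + 107/431*1/8 + 209/1724*1/16 + 393/1724*1/8 = 313/1724 = pi_0  (ok)
  313/1724*1/8 + 381/1724*1/4 + 107/431*5/16 + 209/1724*3/16 + 393/1724*3/16 = 381/1724 = pi_1  (ok)
  313/1724*1/4 + 381/1724*3/16 + 107/431*3/16 + 209/1724*1/8 + 393/1724*7/16 = 107/431 = pi_2  (ok)
  313/1724*1/16 + 381/1724*1/8 + 107/431*1/8 + 209/1724*3/16 + 393/1724*1/8 = 209/1724 = pi_3  (ok)
  313/1724*5/16 + 381/1724*1/8 + 107/431*1/4 + 209/1724*7/16 + 393/1724*1/8 = 393/1724 = pi_4  (ok)

Answer: 313/1724 381/1724 107/431 209/1724 393/1724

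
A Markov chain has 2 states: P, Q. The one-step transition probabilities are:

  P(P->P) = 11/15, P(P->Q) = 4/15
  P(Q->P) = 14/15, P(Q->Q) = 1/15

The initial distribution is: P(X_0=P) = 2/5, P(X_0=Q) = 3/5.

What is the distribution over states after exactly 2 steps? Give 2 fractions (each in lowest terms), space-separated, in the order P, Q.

Answer: 286/375 89/375

Derivation:
Propagating the distribution step by step (d_{t+1} = d_t * P):
d_0 = (P=2/5, Q=3/5)
  d_1[P] = 2/5*11/15 + 3/5*14/15 = 64/75
  d_1[Q] = 2/5*4/15 + 3/5*1/15 = 11/75
d_1 = (P=64/75, Q=11/75)
  d_2[P] = 64/75*11/15 + 11/75*14/15 = 286/375
  d_2[Q] = 64/75*4/15 + 11/75*1/15 = 89/375
d_2 = (P=286/375, Q=89/375)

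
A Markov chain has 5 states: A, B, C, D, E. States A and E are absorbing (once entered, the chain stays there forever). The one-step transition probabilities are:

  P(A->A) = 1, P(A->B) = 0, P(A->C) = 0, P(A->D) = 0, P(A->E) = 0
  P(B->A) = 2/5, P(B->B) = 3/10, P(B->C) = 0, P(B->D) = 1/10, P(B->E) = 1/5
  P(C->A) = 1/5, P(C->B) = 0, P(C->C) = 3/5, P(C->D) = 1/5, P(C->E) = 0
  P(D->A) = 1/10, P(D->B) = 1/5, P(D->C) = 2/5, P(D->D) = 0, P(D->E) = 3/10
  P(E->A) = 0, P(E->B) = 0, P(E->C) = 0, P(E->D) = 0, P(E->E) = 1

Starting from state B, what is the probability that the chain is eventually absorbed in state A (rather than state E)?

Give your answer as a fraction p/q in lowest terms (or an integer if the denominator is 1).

Let a_i = P(absorbed in A | start in state i).
Boundary conditions: a_A = 1, a_E = 0.
For each transient state i, a_i = sum_j P(i->j) * a_j:
  a_B = 2/5*a_A + 3/10*a_B + 0*a_C + 1/10*a_D + 1/5*a_E
  a_C = 1/5*a_A + 0*a_B + 3/5*a_C + 1/5*a_D + 0*a_E
  a_D = 1/10*a_A + 1/5*a_B + 2/5*a_C + 0*a_D + 3/10*a_E

Substituting a_A = 1 and a_E = 0, rearrange to (I - Q) a = r where r[i] = P(i -> A):
  [7/10, 0, -1/10] . (a_B, a_C, a_D) = 2/5
  [0, 2/5, -1/5] . (a_B, a_C, a_D) = 1/5
  [-1/5, -2/5, 1] . (a_B, a_C, a_D) = 1/10

Solving yields:
  a_B = 35/54
  a_C = 83/108
  a_D = 29/54

Starting state is B, so the absorption probability is a_B = 35/54.

Answer: 35/54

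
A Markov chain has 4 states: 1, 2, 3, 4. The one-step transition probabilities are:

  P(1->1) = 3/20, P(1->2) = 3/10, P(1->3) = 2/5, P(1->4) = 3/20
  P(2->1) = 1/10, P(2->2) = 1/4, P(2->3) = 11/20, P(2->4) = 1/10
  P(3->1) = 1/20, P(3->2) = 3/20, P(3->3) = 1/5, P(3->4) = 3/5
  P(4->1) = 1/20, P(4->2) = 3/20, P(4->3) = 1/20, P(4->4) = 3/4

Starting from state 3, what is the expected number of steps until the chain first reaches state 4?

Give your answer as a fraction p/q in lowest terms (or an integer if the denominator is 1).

Answer: 2140/1031

Derivation:
Let h_i = expected steps to first reach 4 from state i.
Boundary: h_4 = 0.
First-step equations for the other states:
  h_1 = 1 + 3/20*h_1 + 3/10*h_2 + 2/5*h_3 + 3/20*h_4
  h_2 = 1 + 1/10*h_1 + 1/4*h_2 + 11/20*h_3 + 1/10*h_4
  h_3 = 1 + 1/20*h_1 + 3/20*h_2 + 1/5*h_3 + 3/5*h_4

Substituting h_4 = 0 and rearranging gives the linear system (I - Q) h = 1:
  [17/20, -3/10, -2/5] . (h_1, h_2, h_3) = 1
  [-1/10, 3/4, -11/20] . (h_1, h_2, h_3) = 1
  [-1/20, -3/20, 4/5] . (h_1, h_2, h_3) = 1

Solving yields:
  h_1 = 3420/1031
  h_2 = 3400/1031
  h_3 = 2140/1031

Starting state is 3, so the expected hitting time is h_3 = 2140/1031.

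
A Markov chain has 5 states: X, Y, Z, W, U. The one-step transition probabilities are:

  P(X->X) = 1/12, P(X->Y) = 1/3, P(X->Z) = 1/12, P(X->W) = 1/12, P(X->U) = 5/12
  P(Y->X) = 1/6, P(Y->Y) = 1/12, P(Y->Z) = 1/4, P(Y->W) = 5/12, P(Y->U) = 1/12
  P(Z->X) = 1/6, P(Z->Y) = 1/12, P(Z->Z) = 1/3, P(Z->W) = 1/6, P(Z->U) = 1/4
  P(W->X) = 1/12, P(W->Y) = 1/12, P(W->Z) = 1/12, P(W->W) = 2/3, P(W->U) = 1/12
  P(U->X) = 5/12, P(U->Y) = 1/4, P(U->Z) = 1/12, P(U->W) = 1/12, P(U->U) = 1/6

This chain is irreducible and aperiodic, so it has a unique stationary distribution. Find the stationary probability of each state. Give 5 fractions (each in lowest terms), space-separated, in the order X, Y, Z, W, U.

The stationary distribution satisfies pi = pi * P, i.e.:
  pi_X = 1/12*pi_X + 1/6*pi_Y + 1/6*pi_Z + 1/12*pi_W + 5/12*pi_U
  pi_Y = 1/3*pi_X + 1/12*pi_Y + 1/12*pi_Z + 1/12*pi_W + 1/4*pi_U
  pi_Z = 1/12*pi_X + 1/4*pi_Y + 1/3*pi_Z + 1/12*pi_W + 1/12*pi_U
  pi_W = 1/12*pi_X + 5/12*pi_Y + 1/6*pi_Z + 2/3*pi_W + 1/12*pi_U
  pi_U = 5/12*pi_X + 1/12*pi_Y + 1/4*pi_Z + 1/12*pi_W + 1/6*pi_U
with normalization: pi_X + pi_Y + pi_Z + pi_W + pi_U = 1.

Using the first 4 balance equations plus normalization, the linear system A*pi = b is:
  [-11/12, 1/6, 1/6, 1/12, 5/12] . pi = 0
  [1/3, -11/12, 1/12, 1/12, 1/4] . pi = 0
  [1/12, 1/4, -2/3, 1/12, 1/12] . pi = 0
  [1/12, 5/12, 1/6, -1/3, 1/12] . pi = 0
  [1, 1, 1, 1, 1] . pi = 1

Solving yields:
  pi_X = 2003/11933
  pi_Y = 1850/11933
  pi_Z = 1737/11933
  pi_W = 4214/11933
  pi_U = 2129/11933

Verification (pi * P):
  2003/11933*1/12 + 1850/11933*1/6 + 1737/11933*1/6 + 4214/11933*1/12 + 2129/11933*5/12 = 2003/11933 = pi_X  (ok)
  2003/11933*1/3 + 1850/11933*1/12 + 1737/11933*1/12 + 4214/11933*1/12 + 2129/11933*1/4 = 1850/11933 = pi_Y  (ok)
  2003/11933*1/12 + 1850/11933*1/4 + 1737/11933*1/3 + 4214/11933*1/12 + 2129/11933*1/12 = 1737/11933 = pi_Z  (ok)
  2003/11933*1/12 + 1850/11933*5/12 + 1737/11933*1/6 + 4214/11933*2/3 + 2129/11933*1/12 = 4214/11933 = pi_W  (ok)
  2003/11933*5/12 + 1850/11933*1/12 + 1737/11933*1/4 + 4214/11933*1/12 + 2129/11933*1/6 = 2129/11933 = pi_U  (ok)

Answer: 2003/11933 1850/11933 1737/11933 4214/11933 2129/11933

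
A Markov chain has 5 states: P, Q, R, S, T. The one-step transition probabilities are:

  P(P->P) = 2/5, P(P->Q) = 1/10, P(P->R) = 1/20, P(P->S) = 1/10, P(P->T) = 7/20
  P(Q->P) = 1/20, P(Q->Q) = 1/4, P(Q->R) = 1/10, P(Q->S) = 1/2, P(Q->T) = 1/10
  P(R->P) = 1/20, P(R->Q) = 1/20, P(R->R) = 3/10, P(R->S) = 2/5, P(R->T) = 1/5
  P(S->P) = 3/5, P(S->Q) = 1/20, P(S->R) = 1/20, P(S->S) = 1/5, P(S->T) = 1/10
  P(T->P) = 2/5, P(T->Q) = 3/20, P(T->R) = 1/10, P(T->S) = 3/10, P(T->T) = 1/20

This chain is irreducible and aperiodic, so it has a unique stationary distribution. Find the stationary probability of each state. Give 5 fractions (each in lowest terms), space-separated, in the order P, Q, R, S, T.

The stationary distribution satisfies pi = pi * P, i.e.:
  pi_P = 2/5*pi_P + 1/20*pi_Q + 1/20*pi_R + 3/5*pi_S + 2/5*pi_T
  pi_Q = 1/10*pi_P + 1/4*pi_Q + 1/20*pi_R + 1/20*pi_S + 3/20*pi_T
  pi_R = 1/20*pi_P + 1/10*pi_Q + 3/10*pi_R + 1/20*pi_S + 1/10*pi_T
  pi_S = 1/10*pi_P + 1/2*pi_Q + 2/5*pi_R + 1/5*pi_S + 3/10*pi_T
  pi_T = 7/20*pi_P + 1/10*pi_Q + 1/5*pi_R + 1/10*pi_S + 1/20*pi_T
with normalization: pi_P + pi_Q + pi_R + pi_S + pi_T = 1.

Using the first 4 balance equations plus normalization, the linear system A*pi = b is:
  [-3/5, 1/20, 1/20, 3/5, 2/5] . pi = 0
  [1/10, -3/4, 1/20, 1/20, 3/20] . pi = 0
  [1/20, 1/10, -7/10, 1/20, 1/10] . pi = 0
  [1/10, 1/2, 2/5, -4/5, 3/10] . pi = 0
  [1, 1, 1, 1, 1] . pi = 1

Solving yields:
  pi_P = 24761/65609
  pi_Q = 7234/65609
  pi_R = 5702/65609
  pi_S = 15225/65609
  pi_T = 12687/65609

Verification (pi * P):
  24761/65609*2/5 + 7234/65609*1/20 + 5702/65609*1/20 + 15225/65609*3/5 + 12687/65609*2/5 = 24761/65609 = pi_P  (ok)
  24761/65609*1/10 + 7234/65609*1/4 + 5702/65609*1/20 + 15225/65609*1/20 + 12687/65609*3/20 = 7234/65609 = pi_Q  (ok)
  24761/65609*1/20 + 7234/65609*1/10 + 5702/65609*3/10 + 15225/65609*1/20 + 12687/65609*1/10 = 5702/65609 = pi_R  (ok)
  24761/65609*1/10 + 7234/65609*1/2 + 5702/65609*2/5 + 15225/65609*1/5 + 12687/65609*3/10 = 15225/65609 = pi_S  (ok)
  24761/65609*7/20 + 7234/65609*1/10 + 5702/65609*1/5 + 15225/65609*1/10 + 12687/65609*1/20 = 12687/65609 = pi_T  (ok)

Answer: 24761/65609 7234/65609 5702/65609 15225/65609 12687/65609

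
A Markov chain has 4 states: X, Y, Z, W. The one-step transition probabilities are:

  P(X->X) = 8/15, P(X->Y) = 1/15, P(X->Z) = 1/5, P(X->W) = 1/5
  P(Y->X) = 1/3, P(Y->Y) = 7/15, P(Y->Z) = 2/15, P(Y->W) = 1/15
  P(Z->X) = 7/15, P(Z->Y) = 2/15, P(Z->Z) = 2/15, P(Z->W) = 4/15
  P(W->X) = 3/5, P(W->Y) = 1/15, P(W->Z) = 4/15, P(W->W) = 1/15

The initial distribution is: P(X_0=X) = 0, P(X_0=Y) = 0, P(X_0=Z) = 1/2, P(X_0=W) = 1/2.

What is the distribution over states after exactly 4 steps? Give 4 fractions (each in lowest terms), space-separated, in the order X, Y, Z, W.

Answer: 25649/50625 88/675 9634/50625 2914/16875

Derivation:
Propagating the distribution step by step (d_{t+1} = d_t * P):
d_0 = (X=0, Y=0, Z=1/2, W=1/2)
  d_1[X] = 0*8/15 + 0*1/3 + 1/2*7/15 + 1/2*3/5 = 8/15
  d_1[Y] = 0*1/15 + 0*7/15 + 1/2*2/15 + 1/2*1/15 = 1/10
  d_1[Z] = 0*1/5 + 0*2/15 + 1/2*2/15 + 1/2*4/15 = 1/5
  d_1[W] = 0*1/5 + 0*1/15 + 1/2*4/15 + 1/2*1/15 = 1/6
d_1 = (X=8/15, Y=1/10, Z=1/5, W=1/6)
  d_2[X] = 8/15*8/15 + 1/10*1/3 + 1/5*7/15 + 1/6*3/5 = 23/45
  d_2[Y] = 8/15*1/15 + 1/10*7/15 + 1/5*2/15 + 1/6*1/15 = 3/25
  d_2[Z] = 8/15*1/5 + 1/10*2/15 + 1/5*2/15 + 1/6*4/15 = 43/225
  d_2[W] = 8/15*1/5 + 1/10*1/15 + 1/5*4/15 + 1/6*1/15 = 8/45
d_2 = (X=23/45, Y=3/25, Z=43/225, W=8/45)
  d_3[X] = 23/45*8/15 + 3/25*1/3 + 43/225*7/15 + 8/45*3/5 = 572/1125
  d_3[Y] = 23/45*1/15 + 3/25*7/15 + 43/225*2/15 + 8/45*1/15 = 86/675
  d_3[Z] = 23/45*1/5 + 3/25*2/15 + 43/225*2/15 + 8/45*4/15 = 43/225
  d_3[W] = 23/45*1/5 + 3/25*1/15 + 43/225*4/15 + 8/45*1/15 = 584/3375
d_3 = (X=572/1125, Y=86/675, Z=43/225, W=584/3375)
  d_4[X] = 572/1125*8/15 + 86/675*1/3 + 43/225*7/15 + 584/3375*3/5 = 25649/50625
  d_4[Y] = 572/1125*1/15 + 86/675*7/15 + 43/225*2/15 + 584/3375*1/15 = 88/675
  d_4[Z] = 572/1125*1/5 + 86/675*2/15 + 43/225*2/15 + 584/3375*4/15 = 9634/50625
  d_4[W] = 572/1125*1/5 + 86/675*1/15 + 43/225*4/15 + 584/3375*1/15 = 2914/16875
d_4 = (X=25649/50625, Y=88/675, Z=9634/50625, W=2914/16875)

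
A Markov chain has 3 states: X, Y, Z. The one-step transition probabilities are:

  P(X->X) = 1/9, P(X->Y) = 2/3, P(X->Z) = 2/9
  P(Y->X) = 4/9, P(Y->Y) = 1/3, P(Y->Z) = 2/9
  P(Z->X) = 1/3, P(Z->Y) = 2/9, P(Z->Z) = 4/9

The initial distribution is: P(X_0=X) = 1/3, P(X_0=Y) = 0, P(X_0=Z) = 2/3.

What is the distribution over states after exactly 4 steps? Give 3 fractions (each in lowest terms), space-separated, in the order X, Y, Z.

Answer: 6113/19683 7928/19683 5642/19683

Derivation:
Propagating the distribution step by step (d_{t+1} = d_t * P):
d_0 = (X=1/3, Y=0, Z=2/3)
  d_1[X] = 1/3*1/9 + 0*4/9 + 2/3*1/3 = 7/27
  d_1[Y] = 1/3*2/3 + 0*1/3 + 2/3*2/9 = 10/27
  d_1[Z] = 1/3*2/9 + 0*2/9 + 2/3*4/9 = 10/27
d_1 = (X=7/27, Y=10/27, Z=10/27)
  d_2[X] = 7/27*1/9 + 10/27*4/9 + 10/27*1/3 = 77/243
  d_2[Y] = 7/27*2/3 + 10/27*1/3 + 10/27*2/9 = 92/243
  d_2[Z] = 7/27*2/9 + 10/27*2/9 + 10/27*4/9 = 74/243
d_2 = (X=77/243, Y=92/243, Z=74/243)
  d_3[X] = 77/243*1/9 + 92/243*4/9 + 74/243*1/3 = 667/2187
  d_3[Y] = 77/243*2/3 + 92/243*1/3 + 74/243*2/9 = 886/2187
  d_3[Z] = 77/243*2/9 + 92/243*2/9 + 74/243*4/9 = 634/2187
d_3 = (X=667/2187, Y=886/2187, Z=634/2187)
  d_4[X] = 667/2187*1/9 + 886/2187*4/9 + 634/2187*1/3 = 6113/19683
  d_4[Y] = 667/2187*2/3 + 886/2187*1/3 + 634/2187*2/9 = 7928/19683
  d_4[Z] = 667/2187*2/9 + 886/2187*2/9 + 634/2187*4/9 = 5642/19683
d_4 = (X=6113/19683, Y=7928/19683, Z=5642/19683)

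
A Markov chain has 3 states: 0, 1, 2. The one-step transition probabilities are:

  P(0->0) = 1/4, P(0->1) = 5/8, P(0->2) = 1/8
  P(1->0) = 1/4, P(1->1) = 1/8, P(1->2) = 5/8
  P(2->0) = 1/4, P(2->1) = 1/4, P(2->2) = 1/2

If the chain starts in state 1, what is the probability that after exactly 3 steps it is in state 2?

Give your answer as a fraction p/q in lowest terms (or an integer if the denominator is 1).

Computing P^3 by repeated multiplication:
P^1 =
  0: [1/4, 5/8, 1/8]
  1: [1/4, 1/8, 5/8]
  2: [1/4, 1/4, 1/2]
P^2 =
  0: [1/4, 17/64, 31/64]
  1: [1/4, 21/64, 27/64]
  2: [1/4, 5/16, 7/16]
P^3 =
  0: [1/4, 159/512, 225/512]
  1: [1/4, 155/512, 229/512]
  2: [1/4, 39/128, 57/128]

(P^3)[1 -> 2] = 229/512

Answer: 229/512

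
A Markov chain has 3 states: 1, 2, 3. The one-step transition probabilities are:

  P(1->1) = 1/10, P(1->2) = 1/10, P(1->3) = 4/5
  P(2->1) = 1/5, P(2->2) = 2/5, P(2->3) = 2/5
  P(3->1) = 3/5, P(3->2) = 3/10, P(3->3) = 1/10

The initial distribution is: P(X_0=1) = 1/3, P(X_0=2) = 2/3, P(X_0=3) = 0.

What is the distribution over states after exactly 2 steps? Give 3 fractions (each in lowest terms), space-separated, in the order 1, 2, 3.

Answer: 119/300 89/300 23/75

Derivation:
Propagating the distribution step by step (d_{t+1} = d_t * P):
d_0 = (1=1/3, 2=2/3, 3=0)
  d_1[1] = 1/3*1/10 + 2/3*1/5 + 0*3/5 = 1/6
  d_1[2] = 1/3*1/10 + 2/3*2/5 + 0*3/10 = 3/10
  d_1[3] = 1/3*4/5 + 2/3*2/5 + 0*1/10 = 8/15
d_1 = (1=1/6, 2=3/10, 3=8/15)
  d_2[1] = 1/6*1/10 + 3/10*1/5 + 8/15*3/5 = 119/300
  d_2[2] = 1/6*1/10 + 3/10*2/5 + 8/15*3/10 = 89/300
  d_2[3] = 1/6*4/5 + 3/10*2/5 + 8/15*1/10 = 23/75
d_2 = (1=119/300, 2=89/300, 3=23/75)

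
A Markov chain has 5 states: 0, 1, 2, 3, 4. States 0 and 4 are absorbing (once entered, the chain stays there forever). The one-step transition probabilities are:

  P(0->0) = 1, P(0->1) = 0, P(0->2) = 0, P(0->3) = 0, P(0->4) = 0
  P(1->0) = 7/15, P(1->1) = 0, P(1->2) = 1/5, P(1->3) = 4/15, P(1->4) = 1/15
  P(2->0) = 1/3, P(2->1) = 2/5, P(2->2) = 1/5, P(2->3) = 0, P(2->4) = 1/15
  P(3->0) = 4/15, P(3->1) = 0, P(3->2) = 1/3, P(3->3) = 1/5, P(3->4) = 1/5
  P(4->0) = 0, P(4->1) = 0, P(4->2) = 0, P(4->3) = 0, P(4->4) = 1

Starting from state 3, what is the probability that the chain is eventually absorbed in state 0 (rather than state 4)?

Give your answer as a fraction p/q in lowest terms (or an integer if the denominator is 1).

Answer: 411/608

Derivation:
Let a_i = P(absorbed in 0 | start in state i).
Boundary conditions: a_0 = 1, a_4 = 0.
For each transient state i, a_i = sum_j P(i->j) * a_j:
  a_1 = 7/15*a_0 + 0*a_1 + 1/5*a_2 + 4/15*a_3 + 1/15*a_4
  a_2 = 1/3*a_0 + 2/5*a_1 + 1/5*a_2 + 0*a_3 + 1/15*a_4
  a_3 = 4/15*a_0 + 0*a_1 + 1/3*a_2 + 1/5*a_3 + 1/5*a_4

Substituting a_0 = 1 and a_4 = 0, rearrange to (I - Q) a = r where r[i] = P(i -> 0):
  [1, -1/5, -4/15] . (a_1, a_2, a_3) = 7/15
  [-2/5, 4/5, 0] . (a_1, a_2, a_3) = 1/3
  [0, -1/3, 4/5] . (a_1, a_2, a_3) = 4/15

Solving yields:
  a_1 = 185/228
  a_2 = 125/152
  a_3 = 411/608

Starting state is 3, so the absorption probability is a_3 = 411/608.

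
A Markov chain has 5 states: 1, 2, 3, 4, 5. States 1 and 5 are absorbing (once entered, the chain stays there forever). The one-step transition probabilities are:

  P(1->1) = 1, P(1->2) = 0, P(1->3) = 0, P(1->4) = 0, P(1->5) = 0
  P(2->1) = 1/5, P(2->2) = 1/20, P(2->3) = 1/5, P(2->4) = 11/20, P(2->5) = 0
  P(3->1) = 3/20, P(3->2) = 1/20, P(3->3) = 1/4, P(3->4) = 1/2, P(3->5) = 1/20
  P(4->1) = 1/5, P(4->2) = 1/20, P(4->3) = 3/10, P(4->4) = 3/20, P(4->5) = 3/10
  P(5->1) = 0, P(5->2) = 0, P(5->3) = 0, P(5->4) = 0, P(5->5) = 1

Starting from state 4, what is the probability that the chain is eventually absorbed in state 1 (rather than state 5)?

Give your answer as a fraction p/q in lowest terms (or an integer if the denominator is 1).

Let a_i = P(absorbed in 1 | start in state i).
Boundary conditions: a_1 = 1, a_5 = 0.
For each transient state i, a_i = sum_j P(i->j) * a_j:
  a_2 = 1/5*a_1 + 1/20*a_2 + 1/5*a_3 + 11/20*a_4 + 0*a_5
  a_3 = 3/20*a_1 + 1/20*a_2 + 1/4*a_3 + 1/2*a_4 + 1/20*a_5
  a_4 = 1/5*a_1 + 1/20*a_2 + 3/10*a_3 + 3/20*a_4 + 3/10*a_5

Substituting a_1 = 1 and a_5 = 0, rearrange to (I - Q) a = r where r[i] = P(i -> 1):
  [19/20, -1/5, -11/20] . (a_2, a_3, a_4) = 1/5
  [-1/20, 3/4, -1/2] . (a_2, a_3, a_4) = 3/20
  [-1/20, -3/10, 17/20] . (a_2, a_3, a_4) = 1/5

Solving yields:
  a_2 = 91/153
  a_3 = 28/51
  a_4 = 71/153

Starting state is 4, so the absorption probability is a_4 = 71/153.

Answer: 71/153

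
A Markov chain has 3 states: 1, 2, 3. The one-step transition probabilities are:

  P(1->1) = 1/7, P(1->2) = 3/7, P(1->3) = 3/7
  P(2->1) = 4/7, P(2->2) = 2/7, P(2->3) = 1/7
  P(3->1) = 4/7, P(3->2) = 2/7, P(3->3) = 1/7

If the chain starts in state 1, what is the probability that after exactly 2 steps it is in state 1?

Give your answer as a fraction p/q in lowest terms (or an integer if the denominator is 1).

Answer: 25/49

Derivation:
Computing P^2 by repeated multiplication:
P^1 =
  1: [1/7, 3/7, 3/7]
  2: [4/7, 2/7, 1/7]
  3: [4/7, 2/7, 1/7]
P^2 =
  1: [25/49, 15/49, 9/49]
  2: [16/49, 18/49, 15/49]
  3: [16/49, 18/49, 15/49]

(P^2)[1 -> 1] = 25/49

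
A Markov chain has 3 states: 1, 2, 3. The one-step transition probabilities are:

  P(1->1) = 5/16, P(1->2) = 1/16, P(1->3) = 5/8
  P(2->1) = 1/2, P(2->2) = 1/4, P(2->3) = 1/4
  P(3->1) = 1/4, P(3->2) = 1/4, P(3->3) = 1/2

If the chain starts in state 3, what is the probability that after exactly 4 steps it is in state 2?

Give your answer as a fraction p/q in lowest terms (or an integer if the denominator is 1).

Answer: 3109/16384

Derivation:
Computing P^4 by repeated multiplication:
P^1 =
  1: [5/16, 1/16, 5/8]
  2: [1/2, 1/4, 1/4]
  3: [1/4, 1/4, 1/2]
P^2 =
  1: [73/256, 49/256, 67/128]
  2: [11/32, 5/32, 1/2]
  3: [21/64, 13/64, 15/32]
P^3 =
  1: [1293/4096, 805/4096, 999/2048]
  2: [159/512, 95/512, 129/256]
  3: [329/1024, 193/1024, 251/512]
P^4 =
  1: [20897/65536, 12505/65536, 16067/32768]
  2: [2587/8192, 1571/8192, 2017/4096]
  3: [5197/16384, 3109/16384, 4039/8192]

(P^4)[3 -> 2] = 3109/16384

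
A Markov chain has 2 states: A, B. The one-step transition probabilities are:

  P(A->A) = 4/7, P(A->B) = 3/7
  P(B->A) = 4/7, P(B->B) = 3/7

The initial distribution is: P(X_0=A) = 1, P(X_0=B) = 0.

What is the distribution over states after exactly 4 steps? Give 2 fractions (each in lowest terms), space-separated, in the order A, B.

Propagating the distribution step by step (d_{t+1} = d_t * P):
d_0 = (A=1, B=0)
  d_1[A] = 1*4/7 + 0*4/7 = 4/7
  d_1[B] = 1*3/7 + 0*3/7 = 3/7
d_1 = (A=4/7, B=3/7)
  d_2[A] = 4/7*4/7 + 3/7*4/7 = 4/7
  d_2[B] = 4/7*3/7 + 3/7*3/7 = 3/7
d_2 = (A=4/7, B=3/7)
  d_3[A] = 4/7*4/7 + 3/7*4/7 = 4/7
  d_3[B] = 4/7*3/7 + 3/7*3/7 = 3/7
d_3 = (A=4/7, B=3/7)
  d_4[A] = 4/7*4/7 + 3/7*4/7 = 4/7
  d_4[B] = 4/7*3/7 + 3/7*3/7 = 3/7
d_4 = (A=4/7, B=3/7)

Answer: 4/7 3/7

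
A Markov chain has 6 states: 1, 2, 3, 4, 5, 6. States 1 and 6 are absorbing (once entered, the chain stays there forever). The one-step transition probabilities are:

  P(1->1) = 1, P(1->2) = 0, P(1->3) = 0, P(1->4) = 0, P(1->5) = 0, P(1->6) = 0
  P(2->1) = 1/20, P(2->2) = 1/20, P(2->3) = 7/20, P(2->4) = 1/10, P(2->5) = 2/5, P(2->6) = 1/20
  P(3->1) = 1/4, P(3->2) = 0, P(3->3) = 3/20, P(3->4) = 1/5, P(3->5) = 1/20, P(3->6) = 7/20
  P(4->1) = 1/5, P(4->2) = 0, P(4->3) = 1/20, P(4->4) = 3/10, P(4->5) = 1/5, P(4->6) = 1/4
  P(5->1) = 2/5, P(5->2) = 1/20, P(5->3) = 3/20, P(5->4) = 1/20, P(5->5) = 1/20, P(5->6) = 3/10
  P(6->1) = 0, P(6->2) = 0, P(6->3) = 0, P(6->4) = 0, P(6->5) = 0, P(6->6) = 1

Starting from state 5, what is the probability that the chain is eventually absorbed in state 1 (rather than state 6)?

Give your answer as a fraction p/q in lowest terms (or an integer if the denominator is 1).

Let a_i = P(absorbed in 1 | start in state i).
Boundary conditions: a_1 = 1, a_6 = 0.
For each transient state i, a_i = sum_j P(i->j) * a_j:
  a_2 = 1/20*a_1 + 1/20*a_2 + 7/20*a_3 + 1/10*a_4 + 2/5*a_5 + 1/20*a_6
  a_3 = 1/4*a_1 + 0*a_2 + 3/20*a_3 + 1/5*a_4 + 1/20*a_5 + 7/20*a_6
  a_4 = 1/5*a_1 + 0*a_2 + 1/20*a_3 + 3/10*a_4 + 1/5*a_5 + 1/4*a_6
  a_5 = 2/5*a_1 + 1/20*a_2 + 3/20*a_3 + 1/20*a_4 + 1/20*a_5 + 3/10*a_6

Substituting a_1 = 1 and a_6 = 0, rearrange to (I - Q) a = r where r[i] = P(i -> 1):
  [19/20, -7/20, -1/10, -2/5] . (a_2, a_3, a_4, a_5) = 1/20
  [0, 17/20, -1/5, -1/20] . (a_2, a_3, a_4, a_5) = 1/4
  [0, -1/20, 7/10, -1/5] . (a_2, a_3, a_4, a_5) = 1/5
  [-1/20, -3/20, -1/20, 19/20] . (a_2, a_3, a_4, a_5) = 2/5

Solving yields:
  a_2 = 38891/79233
  a_3 = 34612/79233
  a_4 = 12450/26411
  a_5 = 42839/79233

Starting state is 5, so the absorption probability is a_5 = 42839/79233.

Answer: 42839/79233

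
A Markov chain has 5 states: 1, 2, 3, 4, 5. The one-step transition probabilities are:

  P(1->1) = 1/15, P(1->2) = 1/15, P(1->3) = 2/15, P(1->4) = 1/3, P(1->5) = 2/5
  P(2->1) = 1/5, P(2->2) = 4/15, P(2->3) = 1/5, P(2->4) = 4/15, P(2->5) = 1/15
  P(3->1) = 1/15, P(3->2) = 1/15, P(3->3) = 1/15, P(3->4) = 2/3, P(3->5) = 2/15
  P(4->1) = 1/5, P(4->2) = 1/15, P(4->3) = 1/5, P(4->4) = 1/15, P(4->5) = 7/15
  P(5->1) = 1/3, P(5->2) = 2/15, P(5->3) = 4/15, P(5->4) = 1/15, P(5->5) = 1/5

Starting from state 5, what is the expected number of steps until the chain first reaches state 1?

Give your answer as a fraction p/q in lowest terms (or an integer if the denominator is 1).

Answer: 9135/2141

Derivation:
Let h_i = expected steps to first reach 1 from state i.
Boundary: h_1 = 0.
First-step equations for the other states:
  h_2 = 1 + 1/5*h_1 + 4/15*h_2 + 1/5*h_3 + 4/15*h_4 + 1/15*h_5
  h_3 = 1 + 1/15*h_1 + 1/15*h_2 + 1/15*h_3 + 2/3*h_4 + 2/15*h_5
  h_4 = 1 + 1/5*h_1 + 1/15*h_2 + 1/5*h_3 + 1/15*h_4 + 7/15*h_5
  h_5 = 1 + 1/3*h_1 + 2/15*h_2 + 4/15*h_3 + 1/15*h_4 + 1/5*h_5

Substituting h_1 = 0 and rearranging gives the linear system (I - Q) h = 1:
  [11/15, -1/5, -4/15, -1/15] . (h_2, h_3, h_4, h_5) = 1
  [-1/15, 14/15, -2/3, -2/15] . (h_2, h_3, h_4, h_5) = 1
  [-1/15, -1/5, 14/15, -7/15] . (h_2, h_3, h_4, h_5) = 1
  [-2/15, -4/15, -1/15, 4/5] . (h_2, h_3, h_4, h_5) = 1

Solving yields:
  h_2 = 10575/2141
  h_3 = 11565/2141
  h_4 = 10095/2141
  h_5 = 9135/2141

Starting state is 5, so the expected hitting time is h_5 = 9135/2141.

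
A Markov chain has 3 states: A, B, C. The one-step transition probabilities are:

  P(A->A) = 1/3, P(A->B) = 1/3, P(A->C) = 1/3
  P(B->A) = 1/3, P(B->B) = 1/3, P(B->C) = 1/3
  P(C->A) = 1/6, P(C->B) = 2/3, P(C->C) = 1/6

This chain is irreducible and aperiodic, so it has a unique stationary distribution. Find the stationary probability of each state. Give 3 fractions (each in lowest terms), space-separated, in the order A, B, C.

Answer: 2/7 3/7 2/7

Derivation:
The stationary distribution satisfies pi = pi * P, i.e.:
  pi_A = 1/3*pi_A + 1/3*pi_B + 1/6*pi_C
  pi_B = 1/3*pi_A + 1/3*pi_B + 2/3*pi_C
  pi_C = 1/3*pi_A + 1/3*pi_B + 1/6*pi_C
with normalization: pi_A + pi_B + pi_C = 1.

Using the first 2 balance equations plus normalization, the linear system A*pi = b is:
  [-2/3, 1/3, 1/6] . pi = 0
  [1/3, -2/3, 2/3] . pi = 0
  [1, 1, 1] . pi = 1

Solving yields:
  pi_A = 2/7
  pi_B = 3/7
  pi_C = 2/7

Verification (pi * P):
  2/7*1/3 + 3/7*1/3 + 2/7*1/6 = 2/7 = pi_A  (ok)
  2/7*1/3 + 3/7*1/3 + 2/7*2/3 = 3/7 = pi_B  (ok)
  2/7*1/3 + 3/7*1/3 + 2/7*1/6 = 2/7 = pi_C  (ok)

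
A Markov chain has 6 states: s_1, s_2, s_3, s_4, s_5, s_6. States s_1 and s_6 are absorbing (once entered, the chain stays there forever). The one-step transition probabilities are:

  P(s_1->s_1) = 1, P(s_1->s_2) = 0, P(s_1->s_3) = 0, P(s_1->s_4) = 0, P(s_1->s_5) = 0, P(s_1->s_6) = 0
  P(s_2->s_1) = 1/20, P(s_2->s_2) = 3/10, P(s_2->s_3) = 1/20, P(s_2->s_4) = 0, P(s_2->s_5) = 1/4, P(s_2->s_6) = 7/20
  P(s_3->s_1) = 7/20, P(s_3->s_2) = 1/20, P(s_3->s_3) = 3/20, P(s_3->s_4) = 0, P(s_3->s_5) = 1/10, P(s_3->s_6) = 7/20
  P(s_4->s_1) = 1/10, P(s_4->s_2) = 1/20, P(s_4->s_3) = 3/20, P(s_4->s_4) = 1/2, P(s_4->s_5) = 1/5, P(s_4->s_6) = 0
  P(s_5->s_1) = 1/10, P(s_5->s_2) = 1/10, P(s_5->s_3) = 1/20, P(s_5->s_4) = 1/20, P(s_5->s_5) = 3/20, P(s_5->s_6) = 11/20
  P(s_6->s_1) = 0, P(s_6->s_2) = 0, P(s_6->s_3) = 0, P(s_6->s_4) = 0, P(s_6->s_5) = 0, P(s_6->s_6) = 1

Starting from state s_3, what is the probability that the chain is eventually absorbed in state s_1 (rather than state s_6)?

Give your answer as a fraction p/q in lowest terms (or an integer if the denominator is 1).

Let a_i = P(absorbed in s_1 | start in state i).
Boundary conditions: a_s_1 = 1, a_s_6 = 0.
For each transient state i, a_i = sum_j P(i->j) * a_j:
  a_s_2 = 1/20*a_s_1 + 3/10*a_s_2 + 1/20*a_s_3 + 0*a_s_4 + 1/4*a_s_5 + 7/20*a_s_6
  a_s_3 = 7/20*a_s_1 + 1/20*a_s_2 + 3/20*a_s_3 + 0*a_s_4 + 1/10*a_s_5 + 7/20*a_s_6
  a_s_4 = 1/10*a_s_1 + 1/20*a_s_2 + 3/20*a_s_3 + 1/2*a_s_4 + 1/5*a_s_5 + 0*a_s_6
  a_s_5 = 1/10*a_s_1 + 1/10*a_s_2 + 1/20*a_s_3 + 1/20*a_s_4 + 3/20*a_s_5 + 11/20*a_s_6

Substituting a_s_1 = 1 and a_s_6 = 0, rearrange to (I - Q) a = r where r[i] = P(i -> s_1):
  [7/10, -1/20, 0, -1/4] . (a_s_2, a_s_3, a_s_4, a_s_5) = 1/20
  [-1/20, 17/20, 0, -1/10] . (a_s_2, a_s_3, a_s_4, a_s_5) = 7/20
  [-1/20, -3/20, 1/2, -1/5] . (a_s_2, a_s_3, a_s_4, a_s_5) = 1/10
  [-1/10, -1/20, -1/20, 17/20] . (a_s_2, a_s_3, a_s_4, a_s_5) = 1/10

Solving yields:
  a_s_2 = 2109/12362
  a_s_3 = 5489/12362
  a_s_4 = 376/883
  a_s_5 = 2335/12362

Starting state is s_3, so the absorption probability is a_s_3 = 5489/12362.

Answer: 5489/12362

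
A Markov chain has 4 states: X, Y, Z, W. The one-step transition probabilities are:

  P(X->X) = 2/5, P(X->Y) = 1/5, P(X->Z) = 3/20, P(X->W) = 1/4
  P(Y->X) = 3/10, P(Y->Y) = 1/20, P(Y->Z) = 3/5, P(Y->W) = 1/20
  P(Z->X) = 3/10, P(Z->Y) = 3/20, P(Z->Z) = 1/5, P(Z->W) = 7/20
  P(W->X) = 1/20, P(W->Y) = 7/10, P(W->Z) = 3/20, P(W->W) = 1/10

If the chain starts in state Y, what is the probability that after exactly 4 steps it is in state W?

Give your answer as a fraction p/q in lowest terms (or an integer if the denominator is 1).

Computing P^4 by repeated multiplication:
P^1 =
  X: [2/5, 1/5, 3/20, 1/4]
  Y: [3/10, 1/20, 3/5, 1/20]
  Z: [3/10, 3/20, 1/5, 7/20]
  W: [1/20, 7/10, 3/20, 1/10]
P^2 =
  X: [111/400, 23/80, 99/400, 3/16]
  Y: [127/400, 3/16, 81/400, 117/400]
  Z: [97/400, 137/400, 91/400, 3/16]
  W: [7/25, 11/80, 189/400, 11/100]
P^3 =
  X: [2247/8000, 953/4000, 1167/4000, 1513/8000]
  Y: [2069/8000, 77/250, 489/2000, 1511/8000]
  Z: [2219/8000, 231/1000, 631/2000, 1409/8000]
  W: [601/2000, 843/4000, 471/2000, 1013/4000]
P^4 =
  X: [44929/160000, 19539/80000, 1359/5000, 6501/32000]
  Y: [44583/160000, 18881/80000, 12033/40000, 29523/160000]
  Z: [45393/160000, 19011/80000, 10789/40000, 33429/160000]
  W: [21339/80000, 22659/80000, 20529/80000, 15473/80000]

(P^4)[Y -> W] = 29523/160000

Answer: 29523/160000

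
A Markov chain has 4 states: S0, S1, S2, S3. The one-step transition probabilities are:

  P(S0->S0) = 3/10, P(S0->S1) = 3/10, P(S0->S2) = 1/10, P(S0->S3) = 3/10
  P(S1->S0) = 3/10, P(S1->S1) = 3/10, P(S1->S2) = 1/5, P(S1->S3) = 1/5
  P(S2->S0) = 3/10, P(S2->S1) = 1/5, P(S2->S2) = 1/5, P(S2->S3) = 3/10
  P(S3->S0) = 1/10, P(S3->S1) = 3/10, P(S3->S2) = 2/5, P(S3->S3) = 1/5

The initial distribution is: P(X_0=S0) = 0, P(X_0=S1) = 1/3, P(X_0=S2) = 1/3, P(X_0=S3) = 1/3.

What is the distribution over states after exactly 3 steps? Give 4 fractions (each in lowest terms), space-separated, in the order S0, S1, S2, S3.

Propagating the distribution step by step (d_{t+1} = d_t * P):
d_0 = (S0=0, S1=1/3, S2=1/3, S3=1/3)
  d_1[S0] = 0*3/10 + 1/3*3/10 + 1/3*3/10 + 1/3*1/10 = 7/30
  d_1[S1] = 0*3/10 + 1/3*3/10 + 1/3*1/5 + 1/3*3/10 = 4/15
  d_1[S2] = 0*1/10 + 1/3*1/5 + 1/3*1/5 + 1/3*2/5 = 4/15
  d_1[S3] = 0*3/10 + 1/3*1/5 + 1/3*3/10 + 1/3*1/5 = 7/30
d_1 = (S0=7/30, S1=4/15, S2=4/15, S3=7/30)
  d_2[S0] = 7/30*3/10 + 4/15*3/10 + 4/15*3/10 + 7/30*1/10 = 19/75
  d_2[S1] = 7/30*3/10 + 4/15*3/10 + 4/15*1/5 + 7/30*3/10 = 41/150
  d_2[S2] = 7/30*1/10 + 4/15*1/5 + 4/15*1/5 + 7/30*2/5 = 67/300
  d_2[S3] = 7/30*3/10 + 4/15*1/5 + 4/15*3/10 + 7/30*1/5 = 1/4
d_2 = (S0=19/75, S1=41/150, S2=67/300, S3=1/4)
  d_3[S0] = 19/75*3/10 + 41/150*3/10 + 67/300*3/10 + 1/4*1/10 = 1/4
  d_3[S1] = 19/75*3/10 + 41/150*3/10 + 67/300*1/5 + 1/4*3/10 = 833/3000
  d_3[S2] = 19/75*1/10 + 41/150*1/5 + 67/300*1/5 + 1/4*2/5 = 337/1500
  d_3[S3] = 19/75*3/10 + 41/150*1/5 + 67/300*3/10 + 1/4*1/5 = 743/3000
d_3 = (S0=1/4, S1=833/3000, S2=337/1500, S3=743/3000)

Answer: 1/4 833/3000 337/1500 743/3000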